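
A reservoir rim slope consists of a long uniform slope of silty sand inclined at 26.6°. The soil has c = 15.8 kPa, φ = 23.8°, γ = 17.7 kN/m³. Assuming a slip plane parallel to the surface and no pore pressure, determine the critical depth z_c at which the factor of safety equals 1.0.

z_c = 18.70 m

Setting FS = 1.00 in FS = [c + γz cos²β tanφ] / [γz sinβ cosβ] and solving for z:
z = c / [γ cosβ (FS·sinβ − cosβ·tanφ)]
  = 15.8 / [17.7·cos26.6°·(1.00·sin26.6° − cos26.6°·tan23.8°)]
  = 15.8 / [17.7·0.8942·(1.00·0.4478 − 0.8942·0.4411)]
  = 15.8 / 0.8450 = 18.699 m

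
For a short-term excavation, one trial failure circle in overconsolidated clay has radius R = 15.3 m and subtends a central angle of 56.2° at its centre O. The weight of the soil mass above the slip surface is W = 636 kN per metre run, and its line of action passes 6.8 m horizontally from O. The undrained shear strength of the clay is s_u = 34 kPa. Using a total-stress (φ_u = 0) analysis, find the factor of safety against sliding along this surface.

FS = 1.81

Taking moments about the centre O, the resisting moment is provided by the undrained shear strength acting along the arc:
Arc length L_a = R·θ = 15.3·(56.2°·π/180) = 15.3·0.9809 = 15.01 m
M_R = s_u·L_a·R = 34·15.01·15.3 = 7806.8 kN·m/m
M_D = W·d = 636·6.8 = 4324.8 kN·m/m
FS = M_R / M_D = 7806.8 / 4324.8 = 1.805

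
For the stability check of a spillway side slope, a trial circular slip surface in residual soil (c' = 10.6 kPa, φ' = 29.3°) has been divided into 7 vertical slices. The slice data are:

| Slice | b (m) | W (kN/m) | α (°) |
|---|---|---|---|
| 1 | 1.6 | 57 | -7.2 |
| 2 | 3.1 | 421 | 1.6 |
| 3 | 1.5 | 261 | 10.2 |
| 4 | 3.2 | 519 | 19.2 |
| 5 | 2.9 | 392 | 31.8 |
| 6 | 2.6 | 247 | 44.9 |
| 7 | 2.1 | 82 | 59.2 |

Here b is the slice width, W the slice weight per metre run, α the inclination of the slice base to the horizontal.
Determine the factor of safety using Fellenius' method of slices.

Ordinary method of slices: FS = Σ[c'·Δl_i + (W_i cosα_i)·tanφ'] / Σ W_i sinα_i, with Δl_i = b_i / cosα_i.
Slice 1: Δl = 1.6/cos(-7.2°) = 1.613 m; N'_1 = 57·cos(-7.2°) = 56.6; c'Δl = 17.09; W sinα = -7.1
Slice 2: Δl = 3.1/cos1.6° = 3.101 m; N'_2 = 421·cos1.6° = 420.8; c'Δl = 32.87; W sinα = 11.8
Slice 3: Δl = 1.5/cos10.2° = 1.524 m; N'_3 = 261·cos10.2° = 256.9; c'Δl = 16.16; W sinα = 46.2
Slice 4: Δl = 3.2/cos19.2° = 3.388 m; N'_4 = 519·cos19.2° = 490.1; c'Δl = 35.92; W sinα = 170.7
Slice 5: Δl = 2.9/cos31.8° = 3.412 m; N'_5 = 392·cos31.8° = 333.2; c'Δl = 36.17; W sinα = 206.6
Slice 6: Δl = 2.6/cos44.9° = 3.671 m; N'_6 = 247·cos44.9° = 175.0; c'Δl = 38.91; W sinα = 174.4
Slice 7: Δl = 2.1/cos59.2° = 4.101 m; N'_7 = 82·cos59.2° = 42.0; c'Δl = 43.47; W sinα = 70.4
Σc'Δl = 220.6 kN/m; ΣN' = 1774.5 kN/m; ΣW sinα = 672.9 kN/m
Resisting = 220.6 + 1774.5·tan29.3° = 220.6 + 995.8 = 1216.4 kN/m
FS = 1216.4 / 672.9 = 1.808

FS = 1.81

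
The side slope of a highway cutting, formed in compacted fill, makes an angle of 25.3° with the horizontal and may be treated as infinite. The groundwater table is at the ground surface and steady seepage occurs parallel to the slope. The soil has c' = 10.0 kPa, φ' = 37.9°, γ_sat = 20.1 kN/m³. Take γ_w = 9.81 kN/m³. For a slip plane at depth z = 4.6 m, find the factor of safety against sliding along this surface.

With seepage parallel to the slope and the water table at the surface, the effective normal stress on the slip plane uses the buoyant unit weight γ' = γ_sat − γ_w while the driving shear stress uses γ_sat:
FS = [c' + γ' z cos²β tanφ'] / [γ_sat z sinβ cosβ]
γ' = 20.1 − 9.81 = 10.29 kN/m³
Numerator = 10.0 + 10.29·4.6·cos²25.3°·tan37.9° = 10.0 + 10.29·4.6·0.8174·0.7785 = 40.119 kPa
Denominator = 20.1·4.6·sin25.3°·cos25.3° = 20.1·4.6·0.4274·0.9041 = 35.723 kPa
FS = 40.119 / 35.723 = 1.123

FS = 1.12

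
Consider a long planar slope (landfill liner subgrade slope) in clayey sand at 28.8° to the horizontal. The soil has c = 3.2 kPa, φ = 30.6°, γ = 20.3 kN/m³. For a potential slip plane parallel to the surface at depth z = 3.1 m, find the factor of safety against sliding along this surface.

For an infinite slope with a slip plane parallel to the surface (no pore pressure): FS = [c + γz cos²β tanφ] / [γz sinβ cosβ].
γz = 20.3·3.1 = 62.93 kN/m²
Numerator = 3.2 + 62.93·cos²28.8°·tan30.6° = 3.2 + 62.93·0.7679·0.5914 = 31.779 kPa
Denominator = 62.93·sin28.8°·cos28.8° = 62.93·0.4818·0.8763 = 26.567 kPa
FS = 31.779 / 26.567 = 1.196

FS = 1.20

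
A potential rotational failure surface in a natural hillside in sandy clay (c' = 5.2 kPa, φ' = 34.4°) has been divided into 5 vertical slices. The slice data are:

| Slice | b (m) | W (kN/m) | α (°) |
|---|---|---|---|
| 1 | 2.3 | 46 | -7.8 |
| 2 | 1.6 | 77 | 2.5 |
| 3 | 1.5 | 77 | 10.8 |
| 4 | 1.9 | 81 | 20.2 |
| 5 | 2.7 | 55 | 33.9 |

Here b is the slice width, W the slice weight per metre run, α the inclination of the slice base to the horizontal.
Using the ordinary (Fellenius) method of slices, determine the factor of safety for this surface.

FS = 3.91

Ordinary method of slices: FS = Σ[c'·Δl_i + (W_i cosα_i)·tanφ'] / Σ W_i sinα_i, with Δl_i = b_i / cosα_i.
Slice 1: Δl = 2.3/cos(-7.8°) = 2.321 m; N'_1 = 46·cos(-7.8°) = 45.6; c'Δl = 12.07; W sinα = -6.2
Slice 2: Δl = 1.6/cos2.5° = 1.602 m; N'_2 = 77·cos2.5° = 76.9; c'Δl = 8.33; W sinα = 3.4
Slice 3: Δl = 1.5/cos10.8° = 1.527 m; N'_3 = 77·cos10.8° = 75.6; c'Δl = 7.94; W sinα = 14.4
Slice 4: Δl = 1.9/cos20.2° = 2.025 m; N'_4 = 81·cos20.2° = 76.0; c'Δl = 10.53; W sinα = 28.0
Slice 5: Δl = 2.7/cos33.9° = 3.253 m; N'_5 = 55·cos33.9° = 45.7; c'Δl = 16.92; W sinα = 30.7
Σc'Δl = 55.8 kN/m; ΣN' = 319.8 kN/m; ΣW sinα = 70.2 kN/m
Resisting = 55.8 + 319.8·tan34.4° = 55.8 + 219.0 = 274.8 kN/m
FS = 274.8 / 70.2 = 3.915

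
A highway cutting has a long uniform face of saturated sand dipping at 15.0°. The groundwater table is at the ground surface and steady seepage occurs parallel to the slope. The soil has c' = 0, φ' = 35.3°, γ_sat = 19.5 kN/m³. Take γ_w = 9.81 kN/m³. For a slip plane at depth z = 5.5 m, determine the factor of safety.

FS = 1.31

With seepage parallel to the slope and the water table at the surface, the effective normal stress on the slip plane uses the buoyant unit weight γ' = γ_sat − γ_w while the driving shear stress uses γ_sat:
FS = [c' + γ' z cos²β tanφ'] / [γ_sat z sinβ cosβ]
(For c' = 0 this reduces to FS = (γ'/γ_sat)·tanφ'/tanβ.)
γ' = 19.5 − 9.81 = 9.69 kN/m³
Numerator = 0.0 + 9.69·5.5·cos²15.0°·tan35.3° = 0.0 + 9.69·5.5·0.9330·0.7080 = 35.207 kPa
Denominator = 19.5·5.5·sin15.0°·cos15.0° = 19.5·5.5·0.2588·0.9659 = 26.812 kPa
FS = 35.207 / 26.812 = 1.313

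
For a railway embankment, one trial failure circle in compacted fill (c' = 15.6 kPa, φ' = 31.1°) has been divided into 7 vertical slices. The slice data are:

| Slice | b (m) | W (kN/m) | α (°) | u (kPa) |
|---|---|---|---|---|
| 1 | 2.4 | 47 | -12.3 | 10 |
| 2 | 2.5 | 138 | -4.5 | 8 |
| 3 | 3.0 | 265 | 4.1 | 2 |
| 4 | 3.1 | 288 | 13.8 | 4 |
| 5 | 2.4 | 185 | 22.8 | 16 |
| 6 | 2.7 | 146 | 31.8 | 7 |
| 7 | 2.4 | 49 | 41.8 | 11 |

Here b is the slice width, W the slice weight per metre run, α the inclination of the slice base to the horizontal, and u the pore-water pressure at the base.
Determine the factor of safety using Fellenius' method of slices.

FS = 3.45

Ordinary method of slices: FS = Σ[c'·Δl_i + (W_i cosα_i − u_i·Δl_i)·tanφ'] / Σ W_i sinα_i, with Δl_i = b_i / cosα_i.
Slice 1: Δl = 2.4/cos(-12.3°) = 2.456 m; N'_1 = 47·cos(-12.3°) − 10·2.456 = 21.4; c'Δl = 38.32; W sinα = -10.0
Slice 2: Δl = 2.5/cos(-4.5°) = 2.508 m; N'_2 = 138·cos(-4.5°) − 8·2.508 = 117.5; c'Δl = 39.12; W sinα = -10.8
Slice 3: Δl = 3.0/cos4.1° = 3.008 m; N'_3 = 265·cos4.1° − 2·3.008 = 258.3; c'Δl = 46.92; W sinα = 18.9
Slice 4: Δl = 3.1/cos13.8° = 3.192 m; N'_4 = 288·cos13.8° − 4·3.192 = 266.9; c'Δl = 49.80; W sinα = 68.7
Slice 5: Δl = 2.4/cos22.8° = 2.603 m; N'_5 = 185·cos22.8° − 16·2.603 = 128.9; c'Δl = 40.61; W sinα = 71.7
Slice 6: Δl = 2.7/cos31.8° = 3.177 m; N'_6 = 146·cos31.8° − 7·3.177 = 101.8; c'Δl = 49.56; W sinα = 76.9
Slice 7: Δl = 2.4/cos41.8° = 3.219 m; N'_7 = 49·cos41.8° − 11·3.219 = 1.1; c'Δl = 50.22; W sinα = 32.7
Σc'Δl = 314.6 kN/m; ΣN' = 895.9 kN/m; ΣW sinα = 248.1 kN/m
Resisting = 314.6 + 895.9·tan31.1° = 314.6 + 540.5 = 855.0 kN/m
FS = 855.0 / 248.1 = 3.446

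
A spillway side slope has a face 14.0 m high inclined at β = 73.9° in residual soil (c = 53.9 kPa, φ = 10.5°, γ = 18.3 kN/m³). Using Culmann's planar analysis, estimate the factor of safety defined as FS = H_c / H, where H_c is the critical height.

H_c = (4c/γ) · sinβ cosφ / [1 − cos(β − φ)]
    = (4·53.9/18.3) · sin73.9°·cos10.5° / [1 − cos63.4°]
    = 11.781 · 0.9447 / 0.5522 = 20.15 m
FS = H_c / H = 20.15 / 14.0 = 1.440

FS = 1.44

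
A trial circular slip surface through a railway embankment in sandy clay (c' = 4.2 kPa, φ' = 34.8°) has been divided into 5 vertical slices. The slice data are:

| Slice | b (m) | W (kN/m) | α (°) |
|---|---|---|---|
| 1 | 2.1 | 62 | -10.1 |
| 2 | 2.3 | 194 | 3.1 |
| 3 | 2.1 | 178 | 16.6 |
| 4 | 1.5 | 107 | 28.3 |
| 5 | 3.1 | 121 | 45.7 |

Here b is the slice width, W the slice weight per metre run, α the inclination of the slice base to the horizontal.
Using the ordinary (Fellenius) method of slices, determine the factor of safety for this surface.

Ordinary method of slices: FS = Σ[c'·Δl_i + (W_i cosα_i)·tanφ'] / Σ W_i sinα_i, with Δl_i = b_i / cosα_i.
Slice 1: Δl = 2.1/cos(-10.1°) = 2.133 m; N'_1 = 62·cos(-10.1°) = 61.0; c'Δl = 8.96; W sinα = -10.9
Slice 2: Δl = 2.3/cos3.1° = 2.303 m; N'_2 = 194·cos3.1° = 193.7; c'Δl = 9.67; W sinα = 10.5
Slice 3: Δl = 2.1/cos16.6° = 2.191 m; N'_3 = 178·cos16.6° = 170.6; c'Δl = 9.20; W sinα = 50.9
Slice 4: Δl = 1.5/cos28.3° = 1.704 m; N'_4 = 107·cos28.3° = 94.2; c'Δl = 7.16; W sinα = 50.7
Slice 5: Δl = 3.1/cos45.7° = 4.439 m; N'_5 = 121·cos45.7° = 84.5; c'Δl = 18.64; W sinα = 86.6
Σc'Δl = 53.6 kN/m; ΣN' = 604.1 kN/m; ΣW sinα = 187.8 kN/m
Resisting = 53.6 + 604.1·tan34.8° = 53.6 + 419.8 = 473.5 kN/m
FS = 473.5 / 187.8 = 2.521

FS = 2.52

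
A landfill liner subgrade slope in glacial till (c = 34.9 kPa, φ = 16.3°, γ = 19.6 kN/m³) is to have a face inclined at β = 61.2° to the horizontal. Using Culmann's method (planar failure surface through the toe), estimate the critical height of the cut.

Culmann's analysis gives the critical failure plane at α_cr = (β + φ)/2 = (61.2 + 16.3)/2 = 38.8°, and the critical height
H_c = (4c/γ) · sinβ cosφ / [1 − cos(β − φ)]
    = (4·34.9/19.6) · sin61.2°·cos16.3° / [1 − cos(44.9°)]
    = 7.122 · 0.8763·0.9598 / [1 − 0.7083]
    = 7.122 · 0.8411 / 0.2917
    = 20.54 m

H_c = 20.54 m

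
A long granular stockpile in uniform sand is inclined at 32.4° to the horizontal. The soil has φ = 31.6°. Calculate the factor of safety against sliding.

For a dry cohesionless infinite slope the factor of safety is FS = tanφ / tanβ.
FS = tan31.6° / tan32.4° = 0.6152 / 0.6346 = 0.969

FS = 0.97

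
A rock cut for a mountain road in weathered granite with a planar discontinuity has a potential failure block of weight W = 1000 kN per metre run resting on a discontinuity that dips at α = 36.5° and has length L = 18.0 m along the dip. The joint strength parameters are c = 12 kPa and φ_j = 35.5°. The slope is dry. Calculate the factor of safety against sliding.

Resolving the block weight along and normal to the plane and applying the Mohr–Coulomb strength on the joint:
N' = W cosα = 1000·cos36.5° = 803.9 kN/m
Driving force T = W sinα = 1000·sin36.5° = 594.8 kN/m
Resisting force R = c·L + N'·tanφ_j = 12·18.0 + 803.9·tan35.5° = 216.0 + 573.4 = 789.4 kN/m
FS = R / T = 789.4 / 594.8 = 1.327

FS = 1.33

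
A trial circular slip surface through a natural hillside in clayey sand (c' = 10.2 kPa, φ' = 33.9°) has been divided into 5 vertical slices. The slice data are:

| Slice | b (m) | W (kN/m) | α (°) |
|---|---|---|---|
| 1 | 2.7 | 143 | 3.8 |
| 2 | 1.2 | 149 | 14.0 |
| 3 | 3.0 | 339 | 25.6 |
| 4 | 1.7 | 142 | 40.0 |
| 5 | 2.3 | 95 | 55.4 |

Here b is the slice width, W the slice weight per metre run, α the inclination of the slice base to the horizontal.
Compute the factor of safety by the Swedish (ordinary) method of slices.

Ordinary method of slices: FS = Σ[c'·Δl_i + (W_i cosα_i)·tanφ'] / Σ W_i sinα_i, with Δl_i = b_i / cosα_i.
Slice 1: Δl = 2.7/cos3.8° = 2.706 m; N'_1 = 143·cos3.8° = 142.7; c'Δl = 27.60; W sinα = 9.5
Slice 2: Δl = 1.2/cos14.0° = 1.237 m; N'_2 = 149·cos14.0° = 144.6; c'Δl = 12.61; W sinα = 36.0
Slice 3: Δl = 3.0/cos25.6° = 3.327 m; N'_3 = 339·cos25.6° = 305.7; c'Δl = 33.93; W sinα = 146.5
Slice 4: Δl = 1.7/cos40.0° = 2.219 m; N'_4 = 142·cos40.0° = 108.8; c'Δl = 22.64; W sinα = 91.3
Slice 5: Δl = 2.3/cos55.4° = 4.050 m; N'_5 = 95·cos55.4° = 53.9; c'Δl = 41.31; W sinα = 78.2
Σc'Δl = 138.1 kN/m; ΣN' = 755.7 kN/m; ΣW sinα = 361.5 kN/m
Resisting = 138.1 + 755.7·tan33.9° = 138.1 + 507.8 = 645.9 kN/m
FS = 645.9 / 361.5 = 1.787

FS = 1.79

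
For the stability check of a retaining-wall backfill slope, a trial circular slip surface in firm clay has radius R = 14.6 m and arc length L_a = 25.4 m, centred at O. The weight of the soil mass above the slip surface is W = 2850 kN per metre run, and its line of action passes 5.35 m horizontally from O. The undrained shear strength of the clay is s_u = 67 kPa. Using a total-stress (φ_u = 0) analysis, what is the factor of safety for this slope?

FS = 1.63

Taking moments about the centre O, the resisting moment is provided by the undrained shear strength acting along the arc:
M_R = s_u·L_a·R = 67·25.40·14.6 = 24846.3 kN·m/m
M_D = W·d = 2850·5.35 = 15247.5 kN·m/m
FS = M_R / M_D = 24846.3 / 15247.5 = 1.630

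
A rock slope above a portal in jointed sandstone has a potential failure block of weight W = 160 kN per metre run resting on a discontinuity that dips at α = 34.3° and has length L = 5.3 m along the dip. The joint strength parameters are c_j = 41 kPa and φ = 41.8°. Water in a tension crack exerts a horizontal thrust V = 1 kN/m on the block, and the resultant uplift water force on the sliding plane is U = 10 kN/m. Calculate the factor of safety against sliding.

FS = 3.58

Resolving the block weight along and normal to the plane and applying the Mohr–Coulomb strength on the joint:
N' = W cosα − U − V sinα = 160·cos34.3° − 10 − 1·sin34.3° = 121.6 kN/m
Driving force T = W sinα + V cosα = 160·sin34.3° + 1·cos34.3° = 91.0 kN/m
Resisting force R = c_j·L + N'·tanφ = 41·5.3 + 121.6·tan41.8° = 217.3 + 108.7 = 326.0 kN/m
FS = R / T = 326.0 / 91.0 = 3.583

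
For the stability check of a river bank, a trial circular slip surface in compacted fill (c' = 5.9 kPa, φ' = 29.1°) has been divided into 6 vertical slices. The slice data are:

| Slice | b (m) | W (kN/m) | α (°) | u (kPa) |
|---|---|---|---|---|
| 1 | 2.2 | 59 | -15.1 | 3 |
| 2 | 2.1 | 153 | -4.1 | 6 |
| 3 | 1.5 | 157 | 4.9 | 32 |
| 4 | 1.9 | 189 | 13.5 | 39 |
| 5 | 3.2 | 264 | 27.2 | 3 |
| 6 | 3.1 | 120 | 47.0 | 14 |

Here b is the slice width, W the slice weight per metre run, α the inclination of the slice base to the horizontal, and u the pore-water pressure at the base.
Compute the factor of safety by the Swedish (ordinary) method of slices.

Ordinary method of slices: FS = Σ[c'·Δl_i + (W_i cosα_i − u_i·Δl_i)·tanφ'] / Σ W_i sinα_i, with Δl_i = b_i / cosα_i.
Slice 1: Δl = 2.2/cos(-15.1°) = 2.279 m; N'_1 = 59·cos(-15.1°) − 3·2.279 = 50.1; c'Δl = 13.44; W sinα = -15.4
Slice 2: Δl = 2.1/cos(-4.1°) = 2.105 m; N'_2 = 153·cos(-4.1°) − 6·2.105 = 140.0; c'Δl = 12.42; W sinα = -10.9
Slice 3: Δl = 1.5/cos4.9° = 1.506 m; N'_3 = 157·cos4.9° − 32·1.506 = 108.3; c'Δl = 8.88; W sinα = 13.4
Slice 4: Δl = 1.9/cos13.5° = 1.954 m; N'_4 = 189·cos13.5° − 39·1.954 = 107.6; c'Δl = 11.53; W sinα = 44.1
Slice 5: Δl = 3.2/cos27.2° = 3.598 m; N'_5 = 264·cos27.2° − 3·3.598 = 224.0; c'Δl = 21.23; W sinα = 120.7
Slice 6: Δl = 3.1/cos47.0° = 4.545 m; N'_6 = 120·cos47.0° − 14·4.545 = 18.2; c'Δl = 26.82; W sinα = 87.8
Σc'Δl = 94.3 kN/m; ΣN' = 648.1 kN/m; ΣW sinα = 239.7 kN/m
Resisting = 94.3 + 648.1·tan29.1° = 94.3 + 360.8 = 455.1 kN/m
FS = 455.1 / 239.7 = 1.899

FS = 1.90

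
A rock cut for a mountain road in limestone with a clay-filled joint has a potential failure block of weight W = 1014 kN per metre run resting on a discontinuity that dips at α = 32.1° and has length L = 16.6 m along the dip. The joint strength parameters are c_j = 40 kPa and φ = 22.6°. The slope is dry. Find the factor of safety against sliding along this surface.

Resolving the block weight along and normal to the plane and applying the Mohr–Coulomb strength on the joint:
N' = W cosα = 1014·cos32.1° = 859.0 kN/m
Driving force T = W sinα = 1014·sin32.1° = 538.8 kN/m
Resisting force R = c_j·L + N'·tanφ = 40·16.6 + 859.0·tan22.6° = 664.0 + 357.6 = 1021.6 kN/m
FS = R / T = 1021.6 / 538.8 = 1.896

FS = 1.90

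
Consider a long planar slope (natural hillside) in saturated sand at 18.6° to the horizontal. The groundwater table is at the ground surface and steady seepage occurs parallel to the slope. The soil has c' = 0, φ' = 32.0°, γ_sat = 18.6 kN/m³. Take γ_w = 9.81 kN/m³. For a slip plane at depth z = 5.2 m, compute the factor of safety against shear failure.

FS = 0.88

With seepage parallel to the slope and the water table at the surface, the effective normal stress on the slip plane uses the buoyant unit weight γ' = γ_sat − γ_w while the driving shear stress uses γ_sat:
FS = [c' + γ' z cos²β tanφ'] / [γ_sat z sinβ cosβ]
(For c' = 0 this reduces to FS = (γ'/γ_sat)·tanφ'/tanβ.)
γ' = 18.6 − 9.81 = 8.79 kN/m³
Numerator = 0.0 + 8.79·5.2·cos²18.6°·tan32.0° = 0.0 + 8.79·5.2·0.8983·0.6249 = 25.656 kPa
Denominator = 18.6·5.2·sin18.6°·cos18.6° = 18.6·5.2·0.3190·0.9478 = 29.238 kPa
FS = 25.656 / 29.238 = 0.877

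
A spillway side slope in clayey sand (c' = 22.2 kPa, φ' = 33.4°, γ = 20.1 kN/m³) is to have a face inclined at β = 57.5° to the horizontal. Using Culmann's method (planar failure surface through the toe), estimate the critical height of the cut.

Culmann's analysis gives the critical failure plane at α_cr = (β + φ')/2 = (57.5 + 33.4)/2 = 45.5°, and the critical height
H_c = (4c'/γ) · sinβ cosφ' / [1 − cos(β − φ')]
    = (4·22.2/20.1) · sin57.5°·cos33.4° / [1 − cos(24.1°)]
    = 4.418 · 0.8434·0.8348 / [1 − 0.9128]
    = 4.418 · 0.7041 / 0.0872
    = 35.69 m

H_c = 35.69 m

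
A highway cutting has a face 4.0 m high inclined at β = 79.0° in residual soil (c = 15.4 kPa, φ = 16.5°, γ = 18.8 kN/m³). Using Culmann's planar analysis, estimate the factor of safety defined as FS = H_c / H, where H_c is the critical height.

H_c = (4c/γ) · sinβ cosφ / [1 − cos(β − φ)]
    = (4·15.4/18.8) · sin79.0°·cos16.5° / [1 − cos62.5°]
    = 3.277 · 0.9412 / 0.5383 = 5.73 m
FS = H_c / H = 5.73 / 4.0 = 1.432

FS = 1.43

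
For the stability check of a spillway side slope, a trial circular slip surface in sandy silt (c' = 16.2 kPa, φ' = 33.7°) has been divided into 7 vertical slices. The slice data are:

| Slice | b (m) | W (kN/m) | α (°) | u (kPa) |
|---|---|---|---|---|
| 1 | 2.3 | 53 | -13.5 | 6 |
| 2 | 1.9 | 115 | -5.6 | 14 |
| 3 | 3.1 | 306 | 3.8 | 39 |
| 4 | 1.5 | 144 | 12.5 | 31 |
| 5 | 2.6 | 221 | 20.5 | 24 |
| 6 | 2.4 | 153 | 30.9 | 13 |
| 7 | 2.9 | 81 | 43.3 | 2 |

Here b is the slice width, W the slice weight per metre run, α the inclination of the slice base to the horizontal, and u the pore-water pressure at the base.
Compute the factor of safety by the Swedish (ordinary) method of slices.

FS = 3.17

Ordinary method of slices: FS = Σ[c'·Δl_i + (W_i cosα_i − u_i·Δl_i)·tanφ'] / Σ W_i sinα_i, with Δl_i = b_i / cosα_i.
Slice 1: Δl = 2.3/cos(-13.5°) = 2.365 m; N'_1 = 53·cos(-13.5°) − 6·2.365 = 37.3; c'Δl = 38.32; W sinα = -12.4
Slice 2: Δl = 1.9/cos(-5.6°) = 1.909 m; N'_2 = 115·cos(-5.6°) − 14·1.909 = 87.7; c'Δl = 30.93; W sinα = -11.2
Slice 3: Δl = 3.1/cos3.8° = 3.107 m; N'_3 = 306·cos3.8° − 39·3.107 = 184.2; c'Δl = 50.33; W sinα = 20.3
Slice 4: Δl = 1.5/cos12.5° = 1.536 m; N'_4 = 144·cos12.5° − 31·1.536 = 93.0; c'Δl = 24.89; W sinα = 31.2
Slice 5: Δl = 2.6/cos20.5° = 2.776 m; N'_5 = 221·cos20.5° − 24·2.776 = 140.4; c'Δl = 44.97; W sinα = 77.4
Slice 6: Δl = 2.4/cos30.9° = 2.797 m; N'_6 = 153·cos30.9° − 13·2.797 = 94.9; c'Δl = 45.31; W sinα = 78.6
Slice 7: Δl = 2.9/cos43.3° = 3.985 m; N'_7 = 81·cos43.3° − 2·3.985 = 51.0; c'Δl = 64.55; W sinα = 55.6
Σc'Δl = 299.3 kN/m; ΣN' = 688.5 kN/m; ΣW sinα = 239.4 kN/m
Resisting = 299.3 + 688.5·tan33.7° = 299.3 + 459.2 = 758.5 kN/m
FS = 758.5 / 239.4 = 3.169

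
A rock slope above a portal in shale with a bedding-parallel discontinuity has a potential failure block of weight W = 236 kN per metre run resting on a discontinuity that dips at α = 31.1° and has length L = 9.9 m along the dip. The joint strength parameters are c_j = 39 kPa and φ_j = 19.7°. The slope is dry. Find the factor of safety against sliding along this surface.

Resolving the block weight along and normal to the plane and applying the Mohr–Coulomb strength on the joint:
N' = W cosα = 236·cos31.1° = 202.1 kN/m
Driving force T = W sinα = 236·sin31.1° = 121.9 kN/m
Resisting force R = c_j·L + N'·tanφ_j = 39·9.9 + 202.1·tan19.7° = 386.1 + 72.4 = 458.5 kN/m
FS = R / T = 458.5 / 121.9 = 3.761

FS = 3.76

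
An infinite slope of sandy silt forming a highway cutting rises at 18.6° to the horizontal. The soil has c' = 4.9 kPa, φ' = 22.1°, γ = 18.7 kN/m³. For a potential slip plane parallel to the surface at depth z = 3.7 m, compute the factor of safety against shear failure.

For an infinite slope with a slip plane parallel to the surface (no pore pressure): FS = [c' + γz cos²β tanφ'] / [γz sinβ cosβ].
γz = 18.7·3.7 = 69.19 kN/m²
Numerator = 4.9 + 69.19·cos²18.6°·tan22.1° = 4.9 + 69.19·0.8983·0.4061 = 30.137 kPa
Denominator = 69.19·sin18.6°·cos18.6° = 69.19·0.3190·0.9478 = 20.916 kPa
FS = 30.137 / 20.916 = 1.441

FS = 1.44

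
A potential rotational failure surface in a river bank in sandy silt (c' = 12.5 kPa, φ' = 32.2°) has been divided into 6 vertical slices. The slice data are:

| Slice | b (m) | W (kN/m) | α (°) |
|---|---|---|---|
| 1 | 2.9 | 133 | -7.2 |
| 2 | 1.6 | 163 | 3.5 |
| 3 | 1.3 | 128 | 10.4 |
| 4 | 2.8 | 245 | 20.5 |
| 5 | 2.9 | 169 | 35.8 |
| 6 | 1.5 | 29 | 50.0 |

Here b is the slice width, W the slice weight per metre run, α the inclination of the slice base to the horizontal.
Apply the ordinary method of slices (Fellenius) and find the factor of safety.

Ordinary method of slices: FS = Σ[c'·Δl_i + (W_i cosα_i)·tanφ'] / Σ W_i sinα_i, with Δl_i = b_i / cosα_i.
Slice 1: Δl = 2.9/cos(-7.2°) = 2.923 m; N'_1 = 133·cos(-7.2°) = 132.0; c'Δl = 36.54; W sinα = -16.7
Slice 2: Δl = 1.6/cos3.5° = 1.603 m; N'_2 = 163·cos3.5° = 162.7; c'Δl = 20.04; W sinα = 10.0
Slice 3: Δl = 1.3/cos10.4° = 1.322 m; N'_3 = 128·cos10.4° = 125.9; c'Δl = 16.52; W sinα = 23.1
Slice 4: Δl = 2.8/cos20.5° = 2.989 m; N'_4 = 245·cos20.5° = 229.5; c'Δl = 37.37; W sinα = 85.8
Slice 5: Δl = 2.9/cos35.8° = 3.576 m; N'_5 = 169·cos35.8° = 137.1; c'Δl = 44.69; W sinα = 98.9
Slice 6: Δl = 1.5/cos50.0° = 2.334 m; N'_6 = 29·cos50.0° = 18.6; c'Δl = 29.17; W sinα = 22.2
Σc'Δl = 184.3 kN/m; ΣN' = 805.7 kN/m; ΣW sinα = 223.3 kN/m
Resisting = 184.3 + 805.7·tan32.2° = 184.3 + 507.4 = 691.7 kN/m
FS = 691.7 / 223.3 = 3.098

FS = 3.10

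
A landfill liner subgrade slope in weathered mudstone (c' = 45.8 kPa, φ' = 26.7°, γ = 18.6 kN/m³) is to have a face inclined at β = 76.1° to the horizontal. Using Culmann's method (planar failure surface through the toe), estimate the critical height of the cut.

H_c = 24.46 m

Culmann's analysis gives the critical failure plane at α_cr = (β + φ')/2 = (76.1 + 26.7)/2 = 51.4°, and the critical height
H_c = (4c'/γ) · sinβ cosφ' / [1 − cos(β − φ')]
    = (4·45.8/18.6) · sin76.1°·cos26.7° / [1 − cos(49.4°)]
    = 9.849 · 0.9707·0.8934 / [1 − 0.6508]
    = 9.849 · 0.8672 / 0.3492
    = 24.46 m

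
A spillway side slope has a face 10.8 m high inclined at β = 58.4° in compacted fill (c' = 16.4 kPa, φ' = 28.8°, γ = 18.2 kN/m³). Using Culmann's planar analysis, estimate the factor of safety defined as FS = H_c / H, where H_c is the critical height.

FS = 1.91

H_c = (4c'/γ) · sinβ cosφ' / [1 − cos(β − φ')]
    = (4·16.4/18.2) · sin58.4°·cos28.8° / [1 − cos29.6°]
    = 3.604 · 0.7464 / 0.1305 = 20.61 m
FS = H_c / H = 20.61 / 10.8 = 1.909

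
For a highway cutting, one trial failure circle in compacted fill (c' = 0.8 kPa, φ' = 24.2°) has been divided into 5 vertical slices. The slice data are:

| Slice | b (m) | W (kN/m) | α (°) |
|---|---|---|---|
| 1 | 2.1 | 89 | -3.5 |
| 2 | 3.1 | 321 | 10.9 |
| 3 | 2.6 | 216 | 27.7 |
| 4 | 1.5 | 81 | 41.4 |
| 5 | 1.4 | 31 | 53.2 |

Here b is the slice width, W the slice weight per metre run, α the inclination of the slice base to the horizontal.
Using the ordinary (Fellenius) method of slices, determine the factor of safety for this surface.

FS = 1.34

Ordinary method of slices: FS = Σ[c'·Δl_i + (W_i cosα_i)·tanφ'] / Σ W_i sinα_i, with Δl_i = b_i / cosα_i.
Slice 1: Δl = 2.1/cos(-3.5°) = 2.104 m; N'_1 = 89·cos(-3.5°) = 88.8; c'Δl = 1.68; W sinα = -5.4
Slice 2: Δl = 3.1/cos10.9° = 3.157 m; N'_2 = 321·cos10.9° = 315.2; c'Δl = 2.53; W sinα = 60.7
Slice 3: Δl = 2.6/cos27.7° = 2.937 m; N'_3 = 216·cos27.7° = 191.2; c'Δl = 2.35; W sinα = 100.4
Slice 4: Δl = 1.5/cos41.4° = 2.000 m; N'_4 = 81·cos41.4° = 60.8; c'Δl = 1.60; W sinα = 53.6
Slice 5: Δl = 1.4/cos53.2° = 2.337 m; N'_5 = 31·cos53.2° = 18.6; c'Δl = 1.87; W sinα = 24.8
Σc'Δl = 10.0 kN/m; ΣN' = 674.6 kN/m; ΣW sinα = 234.1 kN/m
Resisting = 10.0 + 674.6·tan24.2° = 10.0 + 303.2 = 313.2 kN/m
FS = 313.2 / 234.1 = 1.338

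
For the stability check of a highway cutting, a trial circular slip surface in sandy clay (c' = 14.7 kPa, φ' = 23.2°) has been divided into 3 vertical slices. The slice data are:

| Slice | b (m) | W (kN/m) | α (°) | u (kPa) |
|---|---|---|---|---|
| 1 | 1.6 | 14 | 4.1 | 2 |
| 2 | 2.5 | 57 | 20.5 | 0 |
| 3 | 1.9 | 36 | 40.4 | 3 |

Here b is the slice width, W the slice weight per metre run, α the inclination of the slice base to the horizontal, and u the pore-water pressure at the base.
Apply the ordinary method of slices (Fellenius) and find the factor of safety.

FS = 3.06

Ordinary method of slices: FS = Σ[c'·Δl_i + (W_i cosα_i − u_i·Δl_i)·tanφ'] / Σ W_i sinα_i, with Δl_i = b_i / cosα_i.
Slice 1: Δl = 1.6/cos4.1° = 1.604 m; N'_1 = 14·cos4.1° − 2·1.604 = 10.8; c'Δl = 23.58; W sinα = 1.0
Slice 2: Δl = 2.5/cos20.5° = 2.669 m; N'_2 = 57·cos20.5° − 0·2.669 = 53.4; c'Δl = 39.23; W sinα = 20.0
Slice 3: Δl = 1.9/cos40.4° = 2.495 m; N'_3 = 36·cos40.4° − 3·2.495 = 19.9; c'Δl = 36.68; W sinα = 23.3
Σc'Δl = 99.5 kN/m; ΣN' = 84.1 kN/m; ΣW sinα = 44.3 kN/m
Resisting = 99.5 + 84.1·tan23.2° = 99.5 + 36.0 = 135.5 kN/m
FS = 135.5 / 44.3 = 3.060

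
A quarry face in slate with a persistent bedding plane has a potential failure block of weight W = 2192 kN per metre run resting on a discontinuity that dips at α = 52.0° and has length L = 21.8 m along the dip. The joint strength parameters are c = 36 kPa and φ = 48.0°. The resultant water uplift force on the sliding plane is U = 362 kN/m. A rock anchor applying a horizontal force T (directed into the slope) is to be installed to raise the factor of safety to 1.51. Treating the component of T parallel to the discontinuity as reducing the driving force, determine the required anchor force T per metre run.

Resolving forces along and normal to the sliding plane, with the horizontal anchor force T adding T·sinα to the effective normal force and T·cosα acting up the plane against the driving force:
FS = [cL + (W cosα − U + T sinα) tanφ] / [W sinα − T cosα]
Without the anchor: N' = 987.5 kN/m, driving T_d = 1727.3 kN/m, resisting R = 36·21.8 + 987.5·tan48.0° = 1881.6 kN/m, FS = 1.09.
Setting FS = 1.51 and solving for T:
1.51·(1727.3 − T cos52.0°) = 1881.6 + T sin52.0°·tan48.0°
T·(sin52.0°·tan48.0° + 1.51·cos52.0°) = 1.51·1727.3 − 1881.6
T·(0.7880·1.1106 + 1.51·0.6157) = 2608.3 − 1881.6 = 726.7
T·1.8048 = 726.7
T = 402.6 kN/m

T = 403 kN/m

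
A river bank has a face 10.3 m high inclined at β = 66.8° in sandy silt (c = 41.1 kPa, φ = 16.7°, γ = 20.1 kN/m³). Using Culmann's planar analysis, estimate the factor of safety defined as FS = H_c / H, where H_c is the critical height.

H_c = (4c/γ) · sinβ cosφ / [1 − cos(β − φ)]
    = (4·41.1/20.1) · sin66.8°·cos16.7° / [1 − cos50.1°]
    = 8.179 · 0.8804 / 0.3586 = 20.08 m
FS = H_c / H = 20.08 / 10.3 = 1.950

FS = 1.95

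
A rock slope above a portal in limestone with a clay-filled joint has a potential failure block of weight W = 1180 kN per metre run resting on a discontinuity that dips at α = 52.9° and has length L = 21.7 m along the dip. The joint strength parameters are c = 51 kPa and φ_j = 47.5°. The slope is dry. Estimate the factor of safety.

FS = 2.00

Resolving the block weight along and normal to the plane and applying the Mohr–Coulomb strength on the joint:
N' = W cosα = 1180·cos52.9° = 711.8 kN/m
Driving force T = W sinα = 1180·sin52.9° = 941.1 kN/m
Resisting force R = c·L + N'·tanφ_j = 51·21.7 + 711.8·tan47.5° = 1106.7 + 776.8 = 1883.5 kN/m
FS = R / T = 1883.5 / 941.1 = 2.001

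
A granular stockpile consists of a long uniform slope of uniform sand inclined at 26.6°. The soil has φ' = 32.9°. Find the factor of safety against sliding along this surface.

FS = 1.29

For a dry cohesionless infinite slope the factor of safety is FS = tanφ' / tanβ.
FS = tan32.9° / tan26.6° = 0.6469 / 0.5008 = 1.292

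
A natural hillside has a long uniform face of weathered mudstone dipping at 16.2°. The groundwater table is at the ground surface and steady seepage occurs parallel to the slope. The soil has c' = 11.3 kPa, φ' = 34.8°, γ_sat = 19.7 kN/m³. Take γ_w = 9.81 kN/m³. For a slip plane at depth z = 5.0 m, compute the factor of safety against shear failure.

With seepage parallel to the slope and the water table at the surface, the effective normal stress on the slip plane uses the buoyant unit weight γ' = γ_sat − γ_w while the driving shear stress uses γ_sat:
FS = [c' + γ' z cos²β tanφ'] / [γ_sat z sinβ cosβ]
γ' = 19.7 − 9.81 = 9.89 kN/m³
Numerator = 11.3 + 9.89·5.0·cos²16.2°·tan34.8° = 11.3 + 9.89·5.0·0.9222·0.6950 = 42.994 kPa
Denominator = 19.7·5.0·sin16.2°·cos16.2° = 19.7·5.0·0.2790·0.9603 = 26.389 kPa
FS = 42.994 / 26.389 = 1.629

FS = 1.63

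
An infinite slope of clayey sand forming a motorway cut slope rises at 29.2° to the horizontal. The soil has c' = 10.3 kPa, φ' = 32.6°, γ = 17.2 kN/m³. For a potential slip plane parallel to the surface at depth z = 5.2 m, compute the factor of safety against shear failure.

For an infinite slope with a slip plane parallel to the surface (no pore pressure): FS = [c' + γz cos²β tanφ'] / [γz sinβ cosβ].
γz = 17.2·5.2 = 89.44 kN/m²
Numerator = 10.3 + 89.44·cos²29.2°·tan32.6° = 10.3 + 89.44·0.7620·0.6395 = 53.885 kPa
Denominator = 89.44·sin29.2°·cos29.2° = 89.44·0.4879·0.8729 = 38.089 kPa
FS = 53.885 / 38.089 = 1.415

FS = 1.41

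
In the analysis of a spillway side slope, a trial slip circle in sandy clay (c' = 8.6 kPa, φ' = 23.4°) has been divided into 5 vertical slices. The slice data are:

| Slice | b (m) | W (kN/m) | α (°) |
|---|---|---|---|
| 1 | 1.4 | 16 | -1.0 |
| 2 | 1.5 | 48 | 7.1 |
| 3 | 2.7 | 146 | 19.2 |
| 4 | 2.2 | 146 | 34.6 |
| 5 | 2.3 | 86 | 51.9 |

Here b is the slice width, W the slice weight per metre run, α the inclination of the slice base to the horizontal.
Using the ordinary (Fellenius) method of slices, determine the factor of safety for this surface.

FS = 1.31

Ordinary method of slices: FS = Σ[c'·Δl_i + (W_i cosα_i)·tanφ'] / Σ W_i sinα_i, with Δl_i = b_i / cosα_i.
Slice 1: Δl = 1.4/cos(-1.0°) = 1.400 m; N'_1 = 16·cos(-1.0°) = 16.0; c'Δl = 12.04; W sinα = -0.3
Slice 2: Δl = 1.5/cos7.1° = 1.512 m; N'_2 = 48·cos7.1° = 47.6; c'Δl = 13.00; W sinα = 5.9
Slice 3: Δl = 2.7/cos19.2° = 2.859 m; N'_3 = 146·cos19.2° = 137.9; c'Δl = 24.59; W sinα = 48.0
Slice 4: Δl = 2.2/cos34.6° = 2.673 m; N'_4 = 146·cos34.6° = 120.2; c'Δl = 22.99; W sinα = 82.9
Slice 5: Δl = 2.3/cos51.9° = 3.727 m; N'_5 = 86·cos51.9° = 53.1; c'Δl = 32.06; W sinα = 67.7
Σc'Δl = 104.7 kN/m; ΣN' = 374.8 kN/m; ΣW sinα = 204.2 kN/m
Resisting = 104.7 + 374.8·tan23.4° = 104.7 + 162.2 = 266.8 kN/m
FS = 266.8 / 204.2 = 1.306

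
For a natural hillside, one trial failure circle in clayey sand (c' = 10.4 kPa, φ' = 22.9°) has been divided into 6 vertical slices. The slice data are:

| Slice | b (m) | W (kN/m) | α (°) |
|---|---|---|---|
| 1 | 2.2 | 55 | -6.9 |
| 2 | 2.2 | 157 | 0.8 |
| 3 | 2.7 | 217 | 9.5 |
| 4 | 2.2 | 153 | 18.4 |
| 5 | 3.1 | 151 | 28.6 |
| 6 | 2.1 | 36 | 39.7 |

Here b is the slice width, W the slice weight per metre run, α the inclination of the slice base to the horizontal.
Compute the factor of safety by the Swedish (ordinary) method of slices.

FS = 2.70

Ordinary method of slices: FS = Σ[c'·Δl_i + (W_i cosα_i)·tanφ'] / Σ W_i sinα_i, with Δl_i = b_i / cosα_i.
Slice 1: Δl = 2.2/cos(-6.9°) = 2.216 m; N'_1 = 55·cos(-6.9°) = 54.6; c'Δl = 23.05; W sinα = -6.6
Slice 2: Δl = 2.2/cos0.8° = 2.200 m; N'_2 = 157·cos0.8° = 157.0; c'Δl = 22.88; W sinα = 2.2
Slice 3: Δl = 2.7/cos9.5° = 2.738 m; N'_3 = 217·cos9.5° = 214.0; c'Δl = 28.47; W sinα = 35.8
Slice 4: Δl = 2.2/cos18.4° = 2.319 m; N'_4 = 153·cos18.4° = 145.2; c'Δl = 24.11; W sinα = 48.3
Slice 5: Δl = 3.1/cos28.6° = 3.531 m; N'_5 = 151·cos28.6° = 132.6; c'Δl = 36.72; W sinα = 72.3
Slice 6: Δl = 2.1/cos39.7° = 2.729 m; N'_6 = 36·cos39.7° = 27.7; c'Δl = 28.39; W sinα = 23.0
Σc'Δl = 163.6 kN/m; ΣN' = 731.1 kN/m; ΣW sinα = 175.0 kN/m
Resisting = 163.6 + 731.1·tan22.9° = 163.6 + 308.8 = 472.4 kN/m
FS = 472.4 / 175.0 = 2.700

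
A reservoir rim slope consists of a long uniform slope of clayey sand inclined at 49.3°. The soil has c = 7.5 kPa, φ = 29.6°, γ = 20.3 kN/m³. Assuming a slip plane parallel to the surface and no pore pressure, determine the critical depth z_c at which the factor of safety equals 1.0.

Setting FS = 1.00 in FS = [c + γz cos²β tanφ] / [γz sinβ cosβ] and solving for z:
z = c / [γ cosβ (FS·sinβ − cosβ·tanφ)]
  = 7.5 / [20.3·cos49.3°·(1.00·sin49.3° − cos49.3°·tan29.6°)]
  = 7.5 / [20.3·0.6521·(1.00·0.7581 − 0.6521·0.5681)]
  = 7.5 / 5.1321 = 1.461 m

z_c = 1.46 m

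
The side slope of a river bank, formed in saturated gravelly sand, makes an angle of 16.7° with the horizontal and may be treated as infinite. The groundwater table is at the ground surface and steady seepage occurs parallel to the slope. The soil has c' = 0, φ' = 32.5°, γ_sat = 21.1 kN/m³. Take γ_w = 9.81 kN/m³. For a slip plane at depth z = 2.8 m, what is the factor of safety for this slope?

FS = 1.14

With seepage parallel to the slope and the water table at the surface, the effective normal stress on the slip plane uses the buoyant unit weight γ' = γ_sat − γ_w while the driving shear stress uses γ_sat:
FS = [c' + γ' z cos²β tanφ'] / [γ_sat z sinβ cosβ]
(For c' = 0 this reduces to FS = (γ'/γ_sat)·tanφ'/tanβ.)
γ' = 21.1 − 9.81 = 11.29 kN/m³
Numerator = 0.0 + 11.29·2.8·cos²16.7°·tan32.5° = 0.0 + 11.29·2.8·0.9174·0.6371 = 18.476 kPa
Denominator = 21.1·2.8·sin16.7°·cos16.7° = 21.1·2.8·0.2874·0.9578 = 16.261 kPa
FS = 18.476 / 16.261 = 1.136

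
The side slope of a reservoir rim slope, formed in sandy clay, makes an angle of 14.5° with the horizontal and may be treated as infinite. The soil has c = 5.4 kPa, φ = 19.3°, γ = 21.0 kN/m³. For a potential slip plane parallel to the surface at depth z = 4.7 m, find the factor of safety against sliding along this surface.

FS = 1.58

For an infinite slope with a slip plane parallel to the surface (no pore pressure): FS = [c + γz cos²β tanφ] / [γz sinβ cosβ].
γz = 21.0·4.7 = 98.70 kN/m²
Numerator = 5.4 + 98.70·cos²14.5°·tan19.3° = 5.4 + 98.70·0.9373·0.3502 = 37.797 kPa
Denominator = 98.70·sin14.5°·cos14.5° = 98.70·0.2504·0.9681 = 23.925 kPa
FS = 37.797 / 23.925 = 1.580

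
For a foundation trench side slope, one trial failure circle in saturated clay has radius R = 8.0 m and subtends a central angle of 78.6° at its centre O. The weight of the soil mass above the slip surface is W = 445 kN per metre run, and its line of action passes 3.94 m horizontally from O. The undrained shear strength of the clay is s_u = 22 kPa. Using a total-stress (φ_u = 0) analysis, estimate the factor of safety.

FS = 1.10

Taking moments about the centre O, the resisting moment is provided by the undrained shear strength acting along the arc:
Arc length L_a = R·θ = 8.0·(78.6°·π/180) = 8.0·1.3718 = 10.97 m
M_R = s_u·L_a·R = 22·10.97·8.0 = 1931.5 kN·m/m
M_D = W·d = 445·3.94 = 1753.3 kN·m/m
FS = M_R / M_D = 1931.5 / 1753.3 = 1.102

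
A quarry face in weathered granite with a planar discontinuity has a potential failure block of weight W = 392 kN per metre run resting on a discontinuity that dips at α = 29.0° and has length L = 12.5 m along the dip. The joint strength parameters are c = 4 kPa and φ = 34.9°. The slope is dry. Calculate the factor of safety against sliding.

Resolving the block weight along and normal to the plane and applying the Mohr–Coulomb strength on the joint:
N' = W cosα = 392·cos29.0° = 342.9 kN/m
Driving force T = W sinα = 392·sin29.0° = 190.0 kN/m
Resisting force R = c·L + N'·tanφ = 4·12.5 + 342.9·tan34.9° = 50.0 + 239.2 = 289.2 kN/m
FS = R / T = 289.2 / 190.0 = 1.522

FS = 1.52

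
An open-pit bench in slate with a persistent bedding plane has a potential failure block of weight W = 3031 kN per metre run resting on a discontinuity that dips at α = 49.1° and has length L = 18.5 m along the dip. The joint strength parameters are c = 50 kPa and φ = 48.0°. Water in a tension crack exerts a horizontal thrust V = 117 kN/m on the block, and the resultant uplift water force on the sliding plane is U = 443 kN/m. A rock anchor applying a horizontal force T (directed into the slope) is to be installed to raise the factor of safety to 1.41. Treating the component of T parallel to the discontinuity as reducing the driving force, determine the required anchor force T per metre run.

Resolving forces along and normal to the sliding plane, with the horizontal anchor force T adding T·sinα to the effective normal force and T·cosα acting up the plane against the driving force:
FS = [cL + (W cosα − U − V sinα + T sinα) tanφ] / [W sinα + V cosα − T cosα]
Without the anchor: N' = 1453.1 kN/m, driving T_d = 2367.6 kN/m, resisting R = 50·18.5 + 1453.1·tan48.0° = 2538.8 kN/m, FS = 1.07.
Setting FS = 1.41 and solving for T:
1.41·(2367.6 − T cos49.1°) = 2538.8 + T sin49.1°·tan48.0°
T·(sin49.1°·tan48.0° + 1.41·cos49.1°) = 1.41·2367.6 − 2538.8
T·(0.7559·1.1106 + 1.41·0.6547) = 3338.3 − 2538.8 = 799.5
T·1.7626 = 799.5
T = 453.6 kN/m

T = 454 kN/m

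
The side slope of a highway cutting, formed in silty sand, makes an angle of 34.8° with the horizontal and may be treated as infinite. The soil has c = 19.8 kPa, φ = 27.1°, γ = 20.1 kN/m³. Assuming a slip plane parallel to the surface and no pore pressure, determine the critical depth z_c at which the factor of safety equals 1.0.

z_c = 7.97 m

Setting FS = 1.00 in FS = [c + γz cos²β tanφ] / [γz sinβ cosβ] and solving for z:
z = c / [γ cosβ (FS·sinβ − cosβ·tanφ)]
  = 19.8 / [20.1·cos34.8°·(1.00·sin34.8° − cos34.8°·tan27.1°)]
  = 19.8 / [20.1·0.8211·(1.00·0.5707 − 0.8211·0.5117)]
  = 19.8 / 2.4842 = 7.970 m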